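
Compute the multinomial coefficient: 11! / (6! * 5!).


11! = 39916800
Denominator: 6!=720 * 5!=120
Coefficient = 39916800 / 86400 = 462

462


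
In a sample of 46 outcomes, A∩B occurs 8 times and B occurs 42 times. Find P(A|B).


P(A|B) = P(A∩B)/P(B) = (8/46)/(42/46) = 8/42 = 4/21

4/21


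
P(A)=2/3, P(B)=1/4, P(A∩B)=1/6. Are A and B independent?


P(A)*P(B) = 2/3*1/4 = 1/6
P(A∩B) = 1/6, which equals P(A)P(B), so independent

Yes, A and B are independent


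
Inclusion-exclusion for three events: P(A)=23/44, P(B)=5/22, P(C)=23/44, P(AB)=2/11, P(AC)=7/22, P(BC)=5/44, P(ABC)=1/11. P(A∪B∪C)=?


P(A∪B∪C) = P(A)+P(B)+P(C) - P(AB)-P(AC)-P(BC) + P(ABC)
= 23/44+5/22+23/44 - 2/11-7/22-5/44 + 1/11
= 3/4

3/4


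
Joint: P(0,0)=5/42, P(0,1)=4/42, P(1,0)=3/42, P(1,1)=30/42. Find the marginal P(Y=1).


P(Y=1) = P(0,1)+P(1,1) = 4/42 + 30/42 = 34/42 = 17/21

17/21


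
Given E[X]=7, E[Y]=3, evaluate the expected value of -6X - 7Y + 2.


E[-6X - 7Y + 2] = -6*E[X] - 7*E[Y] + 2
= (-6)*(7) + (-7)*(3) + (2)
= -42 - 21 + 2 = -61

-61


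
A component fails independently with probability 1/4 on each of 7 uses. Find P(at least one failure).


P(at least one) = 1 - P(none)
P(none) = (1 - 1/4)^7 = (3/4)^7 = 2187/16384
P(at least one) = 1 - 2187/16384 = 14197/16384

14197/16384


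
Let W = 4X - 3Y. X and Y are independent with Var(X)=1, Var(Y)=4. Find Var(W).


Independence => Cov(X,Y)=0
Var(4X - 3Y) = 4^2*Var(X) + (-3)^2*Var(Y)
= 16*1 + 9*4 = 52

52


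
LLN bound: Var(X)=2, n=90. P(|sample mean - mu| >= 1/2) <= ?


Var(Xbar) = Var(X)/n = 2/90
Chebyshev: P(|Xbar-mu| >= 1/2) <= Var(Xbar)/(1/2)^2 = (1/45)/(1/4) = 4/45

4/45


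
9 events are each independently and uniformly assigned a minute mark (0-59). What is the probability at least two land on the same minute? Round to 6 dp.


P(all different) = prod((60-i)/60 for i=0..8) = 0.532315
P(at least one match) = 1 - 0.532315 = 0.467685

0.467685


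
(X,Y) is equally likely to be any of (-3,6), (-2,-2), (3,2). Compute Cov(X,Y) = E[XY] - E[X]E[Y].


E[X]=-2/3, E[Y]=2, E[XY]=-8/3
Cov(X,Y) = E[XY] - E[X]E[Y] = -8/3 + 2/3*2 = -4/3

-4/3


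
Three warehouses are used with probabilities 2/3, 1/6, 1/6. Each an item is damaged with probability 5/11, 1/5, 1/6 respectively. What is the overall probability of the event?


P(A) = P(A|B1)P(B1) + P(A|B2)P(B2) + P(A|B3)P(B3)
= 5/11*2/3 + 1/5*1/6 + 1/6*1/6
= 10/33 + 1/30 + 1/36 = 721/1980

721/1980


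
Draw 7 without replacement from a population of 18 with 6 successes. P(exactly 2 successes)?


P(X=2) = C(6,2)*C(12,5) / C(18,7)
= 15*792 / 31824
= 11880/31824 = 165/442

165/442


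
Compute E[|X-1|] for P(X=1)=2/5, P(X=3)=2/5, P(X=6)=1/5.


E[|X-1|] = sum(g(x)*P(x))
= 0*2/5 + 2*2/5 + 5*1/5
= 9/5

9/5


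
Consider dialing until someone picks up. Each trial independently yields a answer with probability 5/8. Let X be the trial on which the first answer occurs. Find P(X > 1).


P(X > 1) = P(first 1 trials all fail) = (1-p)^1 = (3/8)^1 = 3/8

3/8


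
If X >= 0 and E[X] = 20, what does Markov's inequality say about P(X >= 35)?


Markov: P(X >= a) <= E[X]/a
P(X >= 35) <= 20/35 = 4/7

4/7


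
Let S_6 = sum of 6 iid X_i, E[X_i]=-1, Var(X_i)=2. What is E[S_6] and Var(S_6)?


E[S_n] = n*mu = 6*-1 = -6
Var(S_n) = n*sigma^2 = 6*2 = 12

E[S_6]=-6, Var(S_6)=12


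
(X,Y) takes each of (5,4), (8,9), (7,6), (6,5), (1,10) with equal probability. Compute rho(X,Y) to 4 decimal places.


Cov(X,Y) = -1.9200, Var(X) = 5.8400, Var(Y) = 5.3600
rho = Cov/(sqrt(VarX)*sqrt(VarY)) = -0.3432

-0.3432


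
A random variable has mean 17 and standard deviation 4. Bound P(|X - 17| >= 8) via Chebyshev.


k = 8/4 = 2
Chebyshev: P(|X-mu| >= k*sigma) <= 1/k^2 = 1/2^2 = 1/4

1/4


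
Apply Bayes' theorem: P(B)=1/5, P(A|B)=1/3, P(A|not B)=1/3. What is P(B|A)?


P(A) = P(A|B)P(B) + P(A|B')P(B') = 1/3*1/5 + 1/3*4/5 = 1/3
P(B|A) = P(A|B)P(B)/P(A) = (1/15)/(1/3) = 1/5

1/5


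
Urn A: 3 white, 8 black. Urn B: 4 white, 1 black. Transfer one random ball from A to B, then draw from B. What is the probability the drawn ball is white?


P(transfer white) = 3/11; P(transfer black) = 8/11
If white transferred: Urn II has 5 white of 6, so P(white|white moved) = 5/6
If black transferred: Urn II has 4 white of 6, so P(white|black moved) = 2/3
By total probability: P(white) = 3/11*5/6 + 8/11*2/3 = 47/66

47/66


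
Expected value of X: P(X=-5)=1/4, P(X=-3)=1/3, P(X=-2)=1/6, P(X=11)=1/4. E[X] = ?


E[X] = sum(x * P(x))
= -5*1/4 - 3*1/3 - 2*1/6 + 11*1/4
= 1/6

1/6


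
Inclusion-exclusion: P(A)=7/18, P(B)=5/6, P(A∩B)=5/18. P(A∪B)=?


P(A∪B) = P(A) + P(B) - P(A∩B)
= 7/18 + 5/6 - 5/18 = 17/18

17/18


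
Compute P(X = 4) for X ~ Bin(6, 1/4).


P(X=4) = C(6,4) * p^4 * (1-p)^2
= 15 * 1/256 * 9/16
= 135/4096

135/4096


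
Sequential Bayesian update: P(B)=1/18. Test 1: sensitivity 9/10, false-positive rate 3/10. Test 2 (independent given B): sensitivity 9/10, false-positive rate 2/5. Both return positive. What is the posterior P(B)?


After test 1: P(+) = 9/10*1/18 + 3/10*17/18 = 1/3
P(B|+) = (1/20)/(1/3) = 3/20
After test 2 (use post1 as new prior): P(+) = 9/10*3/20 + 2/5*17/20 = 19/40
P(B|+,+) = (27/200)/(19/40) = 27/95

27/95


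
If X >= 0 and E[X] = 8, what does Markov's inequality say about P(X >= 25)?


Markov: P(X >= a) <= E[X]/a
P(X >= 25) <= 8/25

8/25


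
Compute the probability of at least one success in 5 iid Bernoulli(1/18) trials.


P(at least one) = 1 - P(none)
P(none) = (1 - 1/18)^5 = (17/18)^5 = 1419857/1889568
P(at least one) = 1 - 1419857/1889568 = 469711/1889568

469711/1889568


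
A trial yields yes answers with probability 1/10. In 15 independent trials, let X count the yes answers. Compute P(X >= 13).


P(X>=13) = P(X=13) + P(X=14) + P(X=15)
= 1701/200000000000000 + 27/200000000000000 + 1/1000000000000000
= 8641/1000000000000000

8641/1000000000000000


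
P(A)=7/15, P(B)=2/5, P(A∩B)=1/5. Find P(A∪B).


P(A∪B) = P(A) + P(B) - P(A∩B)
= 7/15 + 2/5 - 1/5 = 2/3

2/3


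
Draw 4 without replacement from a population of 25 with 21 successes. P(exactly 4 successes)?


P(X=4) = C(21,4)*C(4,0) / C(25,4)
= 5985*1 / 12650
= 5985/12650 = 1197/2530

1197/2530


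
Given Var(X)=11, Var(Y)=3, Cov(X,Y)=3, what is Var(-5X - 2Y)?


Var(-5X - 2Y) = (-5)^2*Var(X) + (-2)^2*Var(Y) + 2*(-5)*(-2)*Cov(X,Y)
= 25*11 + 4*3 + 20*3
= 275 + 12 + 60 = 347

347


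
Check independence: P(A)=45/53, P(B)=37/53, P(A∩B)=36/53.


P(A)*P(B) = 45/53*37/53 = 1665/2809
P(A∩B) = 36/53 != 1665/2809, so not independent

No, A and B are not independent


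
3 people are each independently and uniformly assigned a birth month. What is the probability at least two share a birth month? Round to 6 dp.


P(all different) = prod((12-i)/12 for i=0..2) = 0.763889
P(at least one match) = 1 - 0.763889 = 0.236111

0.236111


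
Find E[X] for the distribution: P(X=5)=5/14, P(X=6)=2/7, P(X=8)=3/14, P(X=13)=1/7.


E[X] = sum(x * P(x))
= 5*5/14 + 6*2/7 + 8*3/14 + 13*1/7
= 99/14

99/14


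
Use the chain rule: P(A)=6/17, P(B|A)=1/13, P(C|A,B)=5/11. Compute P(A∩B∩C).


P(A∩B∩C) = P(A) * P(B|A) * P(C|A∩B)
= 6/17 * 1/13 * 5/11
= 6/221 * 5/11 = 30/2431

30/2431


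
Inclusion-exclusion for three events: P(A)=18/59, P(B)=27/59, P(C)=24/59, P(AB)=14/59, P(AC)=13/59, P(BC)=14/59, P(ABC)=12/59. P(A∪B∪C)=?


P(A∪B∪C) = P(A)+P(B)+P(C) - P(AB)-P(AC)-P(BC) + P(ABC)
= 18/59+27/59+24/59 - 14/59-13/59-14/59 + 12/59
= 40/59

40/59


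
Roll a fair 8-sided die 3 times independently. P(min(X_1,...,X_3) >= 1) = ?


P(min >= 1) = P(all X_i >= 1) = (P(X_1 >= 1))^3
= (8/8)^3 = 1^3 = 1

1


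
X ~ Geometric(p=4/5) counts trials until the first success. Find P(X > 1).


P(X > 1) = P(first 1 trials all fail) = (1-p)^1 = (1/5)^1 = 1/5

1/5


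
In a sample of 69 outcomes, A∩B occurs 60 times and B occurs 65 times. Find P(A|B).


P(A|B) = P(A∩B)/P(B) = (60/69)/(65/69) = 60/65 = 12/13

12/13


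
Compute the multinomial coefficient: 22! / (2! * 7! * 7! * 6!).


22! = 1124000727777607680000
Denominator: 2!=2 * 7!=5040 * 7!=5040 * 6!=720
Coefficient = 1124000727777607680000 / 36578304000 = 30728617920

30728617920


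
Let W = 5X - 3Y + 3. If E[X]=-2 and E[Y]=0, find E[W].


E[5X - 3Y + 3] = 5*E[X] - 3*E[Y] + 3
= (5)*(-2) + (-3)*(0) + (3)
= -10 + 0 + 3 = -7

-7


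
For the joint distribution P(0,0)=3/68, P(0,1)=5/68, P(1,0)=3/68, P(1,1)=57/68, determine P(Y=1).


P(Y=1) = P(0,1)+P(1,1) = 5/68 + 57/68 = 62/68 = 31/34

31/34


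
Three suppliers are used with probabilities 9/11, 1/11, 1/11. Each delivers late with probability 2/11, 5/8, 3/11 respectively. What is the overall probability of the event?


P(A) = P(A|B1)P(B1) + P(A|B2)P(B2) + P(A|B3)P(B3)
= 2/11*9/11 + 5/8*1/11 + 3/11*1/11
= 18/121 + 5/88 + 3/121 = 223/968

223/968


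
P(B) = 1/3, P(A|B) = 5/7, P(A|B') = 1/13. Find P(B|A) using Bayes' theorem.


P(A) = P(A|B)P(B) + P(A|B')P(B') = 5/7*1/3 + 1/13*2/3 = 79/273
P(B|A) = P(A|B)P(B)/P(A) = (5/21)/(79/273) = 65/79

65/79


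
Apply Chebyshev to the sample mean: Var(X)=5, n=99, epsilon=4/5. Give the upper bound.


Var(Xbar) = Var(X)/n = 5/99
Chebyshev: P(|Xbar-mu| >= 4/5) <= Var(Xbar)/(4/5)^2 = (5/99)/(16/25) = 125/1584

125/1584


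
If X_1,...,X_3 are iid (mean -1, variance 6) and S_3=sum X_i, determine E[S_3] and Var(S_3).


E[S_n] = n*mu = 3*-1 = -3
Var(S_n) = n*sigma^2 = 3*6 = 18

E[S_3]=-3, Var(S_3)=18


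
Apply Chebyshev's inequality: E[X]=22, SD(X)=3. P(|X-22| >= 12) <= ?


k = 12/3 = 4
Chebyshev: P(|X-mu| >= k*sigma) <= 1/k^2 = 1/4^2 = 1/16

1/16


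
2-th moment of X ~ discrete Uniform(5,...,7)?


E[X^2] = (1/3) * sum(x^2 for x=5..7)
= 110/3

110/3


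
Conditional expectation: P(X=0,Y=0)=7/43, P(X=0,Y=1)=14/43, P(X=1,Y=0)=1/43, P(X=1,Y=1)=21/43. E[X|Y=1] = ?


P(Y=1) = 35/43
E[X|Y=1] = (0*14 + 1*21)/35 = 21/35 = 3/5

3/5


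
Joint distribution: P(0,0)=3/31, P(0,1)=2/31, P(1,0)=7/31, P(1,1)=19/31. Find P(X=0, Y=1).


Read from table: P(X=0, Y=1) = 2/31

2/31


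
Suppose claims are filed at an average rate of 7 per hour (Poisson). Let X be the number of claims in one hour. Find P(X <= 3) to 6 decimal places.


P(X<=3) = e^(-7)*7^0/0! + e^(-7)*7^1/1! + e^(-7)*7^2/2! + e^(-7)*7^3/3!
≈ 0.0009118820 + 0.0063831738 + 0.0223411082 + 0.0521292524
= 0.0817654164
≈ 0.081765

0.081765


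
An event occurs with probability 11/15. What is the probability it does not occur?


P(A') = 1 - P(A) = 1 - 11/15 = 4/15

4/15


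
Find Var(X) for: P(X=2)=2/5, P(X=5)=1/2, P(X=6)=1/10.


E[X] = 39/10, E[X^2] = 177/10
Var(X) = E[X^2] - (E[X])^2 = 177/10 - (39/10)^2 = 249/100

249/100


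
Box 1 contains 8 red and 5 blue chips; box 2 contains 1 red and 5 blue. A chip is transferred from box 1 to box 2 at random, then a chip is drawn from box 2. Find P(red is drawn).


P(transfer red) = 8/13; P(transfer blue) = 5/13
If red transferred: Urn II has 2 red of 7, so P(red|red moved) = 2/7
If blue transferred: Urn II has 1 red of 7, so P(red|blue moved) = 1/7
By total probability: P(red) = 8/13*2/7 + 5/13*1/7 = 3/13

3/13


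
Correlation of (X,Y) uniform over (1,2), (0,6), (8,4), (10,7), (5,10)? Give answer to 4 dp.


Cov(X,Y) = 2.9600, Var(X) = 14.9600, Var(Y) = 7.3600
rho = Cov/(sqrt(VarX)*sqrt(VarY)) = 0.2821

0.2821


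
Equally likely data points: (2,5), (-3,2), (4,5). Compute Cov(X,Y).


E[X]=1, E[Y]=4, E[XY]=8
Cov(X,Y) = E[XY] - E[X]E[Y] = 8 - 1*4 = 4

4


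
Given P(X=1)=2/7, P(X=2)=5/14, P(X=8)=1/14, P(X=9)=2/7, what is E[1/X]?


E[1/X] = sum(g(x)*P(x))
= 1*2/7 + 1/2*5/14 + 1/8*1/14 + 1/9*2/7
= 509/1008

509/1008


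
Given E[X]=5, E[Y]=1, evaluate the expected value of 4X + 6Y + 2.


E[4X + 6Y + 2] = 4*E[X] + 6*E[Y] + 2
= (4)*(5) + (6)*(1) + (2)
= 20 + 6 + 2 = 28

28


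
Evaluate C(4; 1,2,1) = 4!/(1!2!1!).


4! = 24
Denominator: 1!=1 * 2!=2 * 1!=1
Coefficient = 24 / 2 = 12

12


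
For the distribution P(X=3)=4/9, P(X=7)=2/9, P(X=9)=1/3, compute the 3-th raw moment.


E[X^3] = sum(x^3 * P(x))
= 27*4/9 + 343*2/9 + 729*1/3
= 2981/9

2981/9


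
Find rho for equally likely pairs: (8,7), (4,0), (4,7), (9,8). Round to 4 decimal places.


Cov(X,Y) = 4.6250, Var(X) = 5.1875, Var(Y) = 10.2500
rho = Cov/(sqrt(VarX)*sqrt(VarY)) = 0.6343

0.6343


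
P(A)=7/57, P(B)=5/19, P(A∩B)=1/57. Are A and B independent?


P(A)*P(B) = 7/57*5/19 = 35/1083
P(A∩B) = 1/57 != 35/1083, so not independent

No, A and B are not independent


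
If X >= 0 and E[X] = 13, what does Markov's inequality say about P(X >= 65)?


Markov: P(X >= a) <= E[X]/a
P(X >= 65) <= 13/65 = 1/5

1/5


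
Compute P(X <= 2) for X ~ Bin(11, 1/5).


P(X<=2) = P(X=0) + P(X=1) + P(X=2)
= 4194304/48828125 + 11534336/48828125 + 2883584/9765625
= 6029312/9765625

6029312/9765625


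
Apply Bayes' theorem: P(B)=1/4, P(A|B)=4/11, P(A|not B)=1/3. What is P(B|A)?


P(A) = P(A|B)P(B) + P(A|B')P(B') = 4/11*1/4 + 1/3*3/4 = 15/44
P(B|A) = P(A|B)P(B)/P(A) = (1/11)/(15/44) = 4/15

4/15


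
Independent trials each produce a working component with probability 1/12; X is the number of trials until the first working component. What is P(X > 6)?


P(X > 6) = P(first 6 trials all fail) = (1-p)^6 = (11/12)^6 = 1771561/2985984

1771561/2985984


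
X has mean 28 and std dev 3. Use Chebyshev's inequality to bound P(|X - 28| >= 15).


k = 15/3 = 5
Chebyshev: P(|X-mu| >= k*sigma) <= 1/k^2 = 1/5^2 = 1/25

1/25


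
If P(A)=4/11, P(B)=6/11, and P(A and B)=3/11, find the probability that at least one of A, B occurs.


P(A∪B) = P(A) + P(B) - P(A∩B)
= 4/11 + 6/11 - 3/11 = 7/11

7/11


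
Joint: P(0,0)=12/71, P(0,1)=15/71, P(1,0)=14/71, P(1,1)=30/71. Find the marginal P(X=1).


P(X=1) = P(1,0)+P(1,1) = 14/71 + 30/71 = 44/71

44/71


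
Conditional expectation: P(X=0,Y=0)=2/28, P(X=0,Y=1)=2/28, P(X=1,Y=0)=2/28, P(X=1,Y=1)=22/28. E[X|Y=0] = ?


P(Y=0) = 4/28
E[X|Y=0] = (0*2 + 1*2)/4 = 2/4 = 1/2

1/2


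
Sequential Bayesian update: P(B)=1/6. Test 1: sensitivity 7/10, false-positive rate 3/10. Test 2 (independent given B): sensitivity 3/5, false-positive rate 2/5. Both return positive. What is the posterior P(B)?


After test 1: P(+) = 7/10*1/6 + 3/10*5/6 = 11/30
P(B|+) = (7/60)/(11/30) = 7/22
After test 2 (use post1 as new prior): P(+) = 3/5*7/22 + 2/5*15/22 = 51/110
P(B|+,+) = (21/110)/(51/110) = 7/17

7/17


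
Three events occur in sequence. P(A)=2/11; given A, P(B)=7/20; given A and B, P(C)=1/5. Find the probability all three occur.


P(A∩B∩C) = P(A) * P(B|A) * P(C|A∩B)
= 2/11 * 7/20 * 1/5
= 7/110 * 1/5 = 7/550

7/550


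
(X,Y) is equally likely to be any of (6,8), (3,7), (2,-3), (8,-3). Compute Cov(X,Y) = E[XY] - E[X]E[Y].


E[X]=19/4, E[Y]=9/4, E[XY]=39/4
Cov(X,Y) = E[XY] - E[X]E[Y] = 39/4 - 19/4*9/4 = -15/16

-15/16


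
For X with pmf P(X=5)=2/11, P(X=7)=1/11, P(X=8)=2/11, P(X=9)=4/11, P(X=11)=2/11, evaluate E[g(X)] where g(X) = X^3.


E[X^3] = sum(g(x)*P(x))
= 125*2/11 + 343*1/11 + 512*2/11 + 729*4/11 + 1331*2/11
= 7195/11

7195/11


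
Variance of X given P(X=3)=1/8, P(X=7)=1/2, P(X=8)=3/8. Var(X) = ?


E[X] = 55/8, E[X^2] = 397/8
Var(X) = E[X^2] - (E[X])^2 = 397/8 - (55/8)^2 = 151/64

151/64


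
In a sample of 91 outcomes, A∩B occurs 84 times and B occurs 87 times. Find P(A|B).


P(A|B) = P(A∩B)/P(B) = (84/91)/(87/91) = 84/87 = 28/29

28/29


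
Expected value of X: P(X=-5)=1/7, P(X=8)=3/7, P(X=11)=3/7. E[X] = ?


E[X] = sum(x * P(x))
= -5*1/7 + 8*3/7 + 11*3/7
= 52/7

52/7


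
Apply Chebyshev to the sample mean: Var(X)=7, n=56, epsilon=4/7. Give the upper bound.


Var(Xbar) = Var(X)/n = 7/56
Chebyshev: P(|Xbar-mu| >= 4/7) <= Var(Xbar)/(4/7)^2 = (1/8)/(16/49) = 49/128

49/128


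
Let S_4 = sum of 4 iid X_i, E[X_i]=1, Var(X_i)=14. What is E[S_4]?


E[S_n] = n*E[X_1] = 4*1 = 4

4


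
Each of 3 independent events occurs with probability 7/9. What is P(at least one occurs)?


P(at least one) = 1 - P(none)
P(none) = (1 - 7/9)^3 = (2/9)^3 = 8/729
P(at least one) = 1 - 8/729 = 721/729

721/729


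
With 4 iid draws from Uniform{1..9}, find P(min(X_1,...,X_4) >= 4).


P(min >= 4) = P(all X_i >= 4) = (P(X_1 >= 4))^4
= (6/9)^4 = (2/3)^4 = 16/81

16/81


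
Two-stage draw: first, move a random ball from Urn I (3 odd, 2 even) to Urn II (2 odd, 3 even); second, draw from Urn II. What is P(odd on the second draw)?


P(transfer odd) = 3/5; P(transfer even) = 2/5
If odd transferred: Urn II has 3 odd of 6, so P(odd|odd moved) = 1/2
If even transferred: Urn II has 2 odd of 6, so P(odd|even moved) = 1/3
By total probability: P(odd) = 3/5*1/2 + 2/5*1/3 = 13/30

13/30


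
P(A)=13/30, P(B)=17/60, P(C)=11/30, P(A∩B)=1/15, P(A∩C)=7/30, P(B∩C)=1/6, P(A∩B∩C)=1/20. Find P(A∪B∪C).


P(A∪B∪C) = P(A)+P(B)+P(C) - P(AB)-P(AC)-P(BC) + P(ABC)
= 13/30+17/60+11/30 - 1/15-7/30-1/6 + 1/20
= 2/3

2/3


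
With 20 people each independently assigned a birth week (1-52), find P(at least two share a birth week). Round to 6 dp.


P(all different) = prod((52-i)/52 for i=0..19) = 0.014669
P(at least one match) = 1 - 0.014669 = 0.985331

0.985331


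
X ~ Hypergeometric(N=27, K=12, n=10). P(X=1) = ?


P(X=1) = C(12,1)*C(15,9) / C(27,10)
= 12*5005 / 8436285
= 60060/8436285 = 28/3933

28/3933


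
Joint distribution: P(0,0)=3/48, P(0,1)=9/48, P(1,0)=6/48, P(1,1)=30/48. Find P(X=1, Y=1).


Read from table: P(X=1, Y=1) = 30/48 = 5/8

5/8


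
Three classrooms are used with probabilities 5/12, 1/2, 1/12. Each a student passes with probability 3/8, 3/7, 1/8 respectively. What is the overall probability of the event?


P(A) = P(A|B1)P(B1) + P(A|B2)P(B2) + P(A|B3)P(B3)
= 3/8*5/12 + 3/7*1/2 + 1/8*1/12
= 5/32 + 3/14 + 1/96 = 8/21

8/21


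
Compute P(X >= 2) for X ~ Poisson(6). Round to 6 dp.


P(X>=2) = 1 - P(X<=1) = 1 - (e^(-6)*6^0/0! + e^(-6)*6^1/1!)
≈ 1 - (0.0024787522 + 0.0148725131)
= 1 - 0.0173512653 = 0.9826487347
≈ 0.982649

0.982649


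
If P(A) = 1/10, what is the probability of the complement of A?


P(A') = 1 - P(A) = 1 - 1/10 = 9/10

9/10


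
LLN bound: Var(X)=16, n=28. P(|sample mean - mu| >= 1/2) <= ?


Var(Xbar) = Var(X)/n = 16/28
Chebyshev: P(|Xbar-mu| >= 1/2) <= Var(Xbar)/(1/2)^2 = (4/7)/(1/4) = 16/7
Bound exceeds 1, so trivial bound: 1

1


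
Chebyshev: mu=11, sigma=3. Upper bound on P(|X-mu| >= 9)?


k = 9/3 = 3
Chebyshev: P(|X-mu| >= k*sigma) <= 1/k^2 = 1/3^2 = 1/9

1/9


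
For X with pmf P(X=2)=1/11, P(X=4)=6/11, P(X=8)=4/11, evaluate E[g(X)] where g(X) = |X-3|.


E[|X-3|] = sum(g(x)*P(x))
= 1*1/11 + 1*6/11 + 5*4/11
= 27/11

27/11


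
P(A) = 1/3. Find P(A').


P(A') = 1 - P(A) = 1 - 1/3 = 2/3

2/3


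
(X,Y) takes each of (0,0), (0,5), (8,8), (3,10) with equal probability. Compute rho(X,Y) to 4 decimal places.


Cov(X,Y) = 7.6875, Var(X) = 10.6875, Var(Y) = 14.1875
rho = Cov/(sqrt(VarX)*sqrt(VarY)) = 0.6243

0.6243


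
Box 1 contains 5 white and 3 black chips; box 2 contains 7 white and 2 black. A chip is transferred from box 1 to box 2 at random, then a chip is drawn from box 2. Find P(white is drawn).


P(transfer white) = 5/8; P(transfer black) = 3/8
If white transferred: Urn II has 8 white of 10, so P(white|white moved) = 4/5
If black transferred: Urn II has 7 white of 10, so P(white|black moved) = 7/10
By total probability: P(white) = 5/8*4/5 + 3/8*7/10 = 61/80

61/80


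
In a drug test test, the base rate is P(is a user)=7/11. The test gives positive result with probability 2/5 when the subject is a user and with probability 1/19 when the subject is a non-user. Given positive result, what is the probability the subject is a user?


P(A) = P(A|B)P(B) + P(A|B')P(B') = 2/5*7/11 + 1/19*4/11 = 26/95
P(B|A) = P(A|B)P(B)/P(A) = (14/55)/(26/95) = 133/143

133/143


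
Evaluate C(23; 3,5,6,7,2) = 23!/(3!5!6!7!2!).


23! = 25852016738884976640000
Denominator: 3!=6 * 5!=120 * 6!=720 * 7!=5040 * 2!=2
Coefficient = 25852016738884976640000 / 5225472000 = 4947307485120

4947307485120


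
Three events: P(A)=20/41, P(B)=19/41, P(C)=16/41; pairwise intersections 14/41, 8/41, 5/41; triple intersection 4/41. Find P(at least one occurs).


P(A∪B∪C) = P(A)+P(B)+P(C) - P(AB)-P(AC)-P(BC) + P(ABC)
= 20/41+19/41+16/41 - 14/41-8/41-5/41 + 4/41
= 32/41

32/41


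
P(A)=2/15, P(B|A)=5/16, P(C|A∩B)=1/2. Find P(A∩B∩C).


P(A∩B∩C) = P(A) * P(B|A) * P(C|A∩B)
= 2/15 * 5/16 * 1/2
= 1/24 * 1/2 = 1/48

1/48


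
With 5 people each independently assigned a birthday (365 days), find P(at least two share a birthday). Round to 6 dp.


P(all different) = prod((365-i)/365 for i=0..4) = 0.972864
P(at least one match) = 1 - 0.972864 = 0.027136

0.027136


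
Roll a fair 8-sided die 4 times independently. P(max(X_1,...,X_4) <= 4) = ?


P(max <= 4) = P(all X_i <= 4) = (P(X_1 <= 4))^4
= (4/8)^4 = (1/2)^4 = 1/16

1/16


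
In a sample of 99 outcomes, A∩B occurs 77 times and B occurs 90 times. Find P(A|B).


P(A|B) = P(A∩B)/P(B) = (77/99)/(90/99) = 77/90

77/90


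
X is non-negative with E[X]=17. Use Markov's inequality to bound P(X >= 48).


Markov: P(X >= a) <= E[X]/a
P(X >= 48) <= 17/48

17/48


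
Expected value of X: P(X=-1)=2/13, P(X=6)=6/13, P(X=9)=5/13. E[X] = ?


E[X] = sum(x * P(x))
= -1*2/13 + 6*6/13 + 9*5/13
= 79/13

79/13


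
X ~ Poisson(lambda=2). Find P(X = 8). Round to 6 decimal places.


P(X=8) = e^(-2) * 2^8 / 8!
≈ 0.1353352832 * 256 / 40320
≈ 0.000859

0.000859


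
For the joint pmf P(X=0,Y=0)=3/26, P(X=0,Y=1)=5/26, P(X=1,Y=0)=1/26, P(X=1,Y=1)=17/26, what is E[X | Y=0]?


P(Y=0) = 4/26
E[X|Y=0] = (0*3 + 1*1)/4 = 1/4

1/4


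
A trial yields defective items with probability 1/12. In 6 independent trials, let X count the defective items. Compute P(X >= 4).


P(X>=4) = P(X=4) + P(X=5) + P(X=6)
= 605/995328 + 11/497664 + 1/2985984
= 941/1492992

941/1492992


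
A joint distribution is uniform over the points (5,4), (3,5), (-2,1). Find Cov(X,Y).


E[X]=2, E[Y]=10/3, E[XY]=11
Cov(X,Y) = E[XY] - E[X]E[Y] = 11 - 2*10/3 = 13/3

13/3


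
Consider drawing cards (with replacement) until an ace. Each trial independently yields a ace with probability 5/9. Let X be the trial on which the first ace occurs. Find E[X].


For geometric (trials until first success), E[X] = 1/p = 1/(5/9) = 9/5

9/5


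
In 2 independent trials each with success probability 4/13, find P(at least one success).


P(at least one) = 1 - P(none)
P(none) = (1 - 4/13)^2 = (9/13)^2 = 81/169
P(at least one) = 1 - 81/169 = 88/169

88/169


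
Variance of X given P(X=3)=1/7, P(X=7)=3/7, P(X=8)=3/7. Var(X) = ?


E[X] = 48/7, E[X^2] = 348/7
Var(X) = E[X^2] - (E[X])^2 = 348/7 - (48/7)^2 = 132/49

132/49


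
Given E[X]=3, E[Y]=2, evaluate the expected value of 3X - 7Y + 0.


E[3X - 7Y + 0] = 3*E[X] - 7*E[Y] + 0
= (3)*(3) + (-7)*(2) + (0)
= 9 - 14 + 0 = -5

-5


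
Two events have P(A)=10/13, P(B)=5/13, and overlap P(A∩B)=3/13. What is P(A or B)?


P(A∪B) = P(A) + P(B) - P(A∩B)
= 10/13 + 5/13 - 3/13 = 12/13

12/13


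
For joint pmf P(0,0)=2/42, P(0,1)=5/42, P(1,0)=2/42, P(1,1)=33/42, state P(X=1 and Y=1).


Read from table: P(X=1, Y=1) = 33/42 = 11/14

11/14


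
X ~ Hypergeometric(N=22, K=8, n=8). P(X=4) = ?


P(X=4) = C(8,4)*C(14,4) / C(22,8)
= 70*1001 / 319770
= 70070/319770 = 637/2907

637/2907


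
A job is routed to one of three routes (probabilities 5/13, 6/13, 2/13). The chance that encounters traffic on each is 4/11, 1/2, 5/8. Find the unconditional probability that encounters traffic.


P(A) = P(A|B1)P(B1) + P(A|B2)P(B2) + P(A|B3)P(B3)
= 4/11*5/13 + 1/2*6/13 + 5/8*2/13
= 20/143 + 3/13 + 5/52 = 267/572

267/572


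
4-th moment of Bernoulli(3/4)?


For Bernoulli: X in {0,1}
E[X^4] = 0^4*(1-3/4) + 1^4*3/4 = 3/4

3/4


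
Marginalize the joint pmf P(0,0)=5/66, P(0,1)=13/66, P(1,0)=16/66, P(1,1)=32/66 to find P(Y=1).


P(Y=1) = P(0,1)+P(1,1) = 13/66 + 32/66 = 45/66 = 15/22

15/22


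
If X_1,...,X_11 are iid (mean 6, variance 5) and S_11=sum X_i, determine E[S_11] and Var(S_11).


E[S_n] = n*mu = 11*6 = 66
Var(S_n) = n*sigma^2 = 11*5 = 55

E[S_11]=66, Var(S_11)=55


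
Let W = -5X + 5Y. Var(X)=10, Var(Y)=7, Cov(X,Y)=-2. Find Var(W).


Var(-5X + 5Y) = (-5)^2*Var(X) + 5^2*Var(Y) + 2*(-5)*5*Cov(X,Y)
= 25*10 + 25*7 - 50*(-2)
= 250 + 175 + 100 = 525

525


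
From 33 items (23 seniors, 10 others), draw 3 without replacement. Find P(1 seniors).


P(X=1) = C(23,1)*C(10,2) / C(33,3)
= 23*45 / 5456
= 1035/5456

1035/5456


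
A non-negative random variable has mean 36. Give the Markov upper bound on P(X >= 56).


Markov: P(X >= a) <= E[X]/a
P(X >= 56) <= 36/56 = 9/14

9/14


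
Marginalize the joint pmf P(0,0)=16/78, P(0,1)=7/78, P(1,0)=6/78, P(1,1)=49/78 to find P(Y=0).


P(Y=0) = P(0,0)+P(1,0) = 16/78 + 6/78 = 22/78 = 11/39

11/39


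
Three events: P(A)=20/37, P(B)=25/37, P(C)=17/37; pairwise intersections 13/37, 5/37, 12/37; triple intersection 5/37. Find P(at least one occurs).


P(A∪B∪C) = P(A)+P(B)+P(C) - P(AB)-P(AC)-P(BC) + P(ABC)
= 20/37+25/37+17/37 - 13/37-5/37-12/37 + 5/37
= 1

1


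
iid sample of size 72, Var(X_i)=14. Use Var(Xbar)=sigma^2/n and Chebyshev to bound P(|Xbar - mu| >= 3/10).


Var(Xbar) = Var(X)/n = 14/72
Chebyshev: P(|Xbar-mu| >= 3/10) <= Var(Xbar)/(3/10)^2 = (7/36)/(9/100) = 175/81
Bound exceeds 1, so trivial bound: 1

1


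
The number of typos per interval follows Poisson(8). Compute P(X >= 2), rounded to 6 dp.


P(X>=2) = 1 - P(X<=1) = 1 - (e^(-8)*8^0/0! + e^(-8)*8^1/1!)
≈ 1 - (0.0003354626 + 0.0026837010)
= 1 - 0.0030191636 = 0.9969808364
≈ 0.996981

0.996981


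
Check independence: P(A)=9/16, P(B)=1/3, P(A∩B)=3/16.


P(A)*P(B) = 9/16*1/3 = 3/16
P(A∩B) = 3/16, which equals P(A)P(B), so independent

Yes, A and B are independent


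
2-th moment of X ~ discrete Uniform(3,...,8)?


E[X^2] = (1/6) * sum(x^2 for x=3..8)
= 199/6

199/6


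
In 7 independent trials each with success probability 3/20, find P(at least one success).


P(at least one) = 1 - P(none)
P(none) = (1 - 3/20)^7 = (17/20)^7 = 410338673/1280000000
P(at least one) = 1 - 410338673/1280000000 = 869661327/1280000000

869661327/1280000000


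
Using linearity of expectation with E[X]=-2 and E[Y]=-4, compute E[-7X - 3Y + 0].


E[-7X - 3Y + 0] = -7*E[X] - 3*E[Y] + 0
= (-7)*(-2) + (-3)*(-4) + (0)
= 14 + 12 + 0 = 26

26


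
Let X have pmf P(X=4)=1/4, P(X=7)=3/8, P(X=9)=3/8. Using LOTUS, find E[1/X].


E[1/X] = sum(g(x)*P(x))
= 1/4*1/4 + 1/7*3/8 + 1/9*3/8
= 53/336

53/336


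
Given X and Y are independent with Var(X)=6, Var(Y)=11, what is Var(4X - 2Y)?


Independence => Cov(X,Y)=0
Var(4X - 2Y) = 4^2*Var(X) + (-2)^2*Var(Y)
= 16*6 + 4*11 = 140

140


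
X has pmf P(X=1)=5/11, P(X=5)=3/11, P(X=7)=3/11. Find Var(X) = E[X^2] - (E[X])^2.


E[X] = 41/11, E[X^2] = 227/11
Var(X) = E[X^2] - (E[X])^2 = 227/11 - (41/11)^2 = 816/121

816/121


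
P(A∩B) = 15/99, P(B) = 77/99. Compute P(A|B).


P(A|B) = P(A∩B)/P(B) = (15/99)/(77/99) = 15/77

15/77


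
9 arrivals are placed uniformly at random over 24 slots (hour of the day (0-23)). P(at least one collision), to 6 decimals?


P(all different) = prod((24-i)/24 for i=0..8) = 0.179599
P(at least one match) = 1 - 0.179599 = 0.820401

0.820401


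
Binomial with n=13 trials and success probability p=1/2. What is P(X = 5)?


P(X=5) = C(13,5) * p^5 * (1-p)^8
= 1287 * 1/32 * 1/256
= 1287/8192

1287/8192


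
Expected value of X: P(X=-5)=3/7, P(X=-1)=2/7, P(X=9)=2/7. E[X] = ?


E[X] = sum(x * P(x))
= -5*3/7 - 1*2/7 + 9*2/7
= 1/7

1/7


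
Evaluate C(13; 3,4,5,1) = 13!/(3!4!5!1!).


13! = 6227020800
Denominator: 3!=6 * 4!=24 * 5!=120 * 1!=1
Coefficient = 6227020800 / 17280 = 360360

360360


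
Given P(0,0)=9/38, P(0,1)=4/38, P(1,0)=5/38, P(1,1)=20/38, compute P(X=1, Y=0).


Read from table: P(X=1, Y=0) = 5/38

5/38


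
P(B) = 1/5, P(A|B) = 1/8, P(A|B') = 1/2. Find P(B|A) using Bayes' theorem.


P(A) = P(A|B)P(B) + P(A|B')P(B') = 1/8*1/5 + 1/2*4/5 = 17/40
P(B|A) = P(A|B)P(B)/P(A) = (1/40)/(17/40) = 1/17

1/17


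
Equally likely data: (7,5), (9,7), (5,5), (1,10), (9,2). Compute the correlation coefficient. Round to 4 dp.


Cov(X,Y) = -5.7600, Var(X) = 8.9600, Var(Y) = 6.9600
rho = Cov/(sqrt(VarX)*sqrt(VarY)) = -0.7294

-0.7294


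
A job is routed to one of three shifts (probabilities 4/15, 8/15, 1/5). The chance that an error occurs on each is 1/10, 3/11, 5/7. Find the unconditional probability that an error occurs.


P(A) = P(A|B1)P(B1) + P(A|B2)P(B2) + P(A|B3)P(B3)
= 1/10*4/15 + 3/11*8/15 + 5/7*1/5
= 2/75 + 8/55 + 1/7 = 1819/5775

1819/5775


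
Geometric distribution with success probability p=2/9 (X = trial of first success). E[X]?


For geometric (trials until first success), E[X] = 1/p = 1/(2/9) = 9/2

9/2


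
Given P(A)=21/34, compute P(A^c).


P(A') = 1 - P(A) = 1 - 21/34 = 13/34

13/34


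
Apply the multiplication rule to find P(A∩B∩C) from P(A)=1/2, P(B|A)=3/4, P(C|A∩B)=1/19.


P(A∩B∩C) = P(A) * P(B|A) * P(C|A∩B)
= 1/2 * 3/4 * 1/19
= 3/8 * 1/19 = 3/152

3/152


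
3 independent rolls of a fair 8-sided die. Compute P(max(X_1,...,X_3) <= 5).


P(max <= 5) = P(all X_i <= 5) = (P(X_1 <= 5))^3
= (5/8)^3 = 125/512

125/512


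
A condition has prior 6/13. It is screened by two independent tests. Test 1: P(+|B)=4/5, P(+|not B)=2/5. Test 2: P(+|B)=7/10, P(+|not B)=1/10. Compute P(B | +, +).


After test 1: P(+) = 4/5*6/13 + 2/5*7/13 = 38/65
P(B|+) = (24/65)/(38/65) = 12/19
After test 2 (use post1 as new prior): P(+) = 7/10*12/19 + 1/10*7/19 = 91/190
P(B|+,+) = (42/95)/(91/190) = 12/13

12/13


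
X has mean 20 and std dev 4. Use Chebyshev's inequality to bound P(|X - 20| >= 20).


k = 20/4 = 5
Chebyshev: P(|X-mu| >= k*sigma) <= 1/k^2 = 1/5^2 = 1/25

1/25


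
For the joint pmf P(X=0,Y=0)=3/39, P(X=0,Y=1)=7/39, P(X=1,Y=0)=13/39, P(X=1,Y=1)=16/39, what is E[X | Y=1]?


P(Y=1) = 23/39
E[X|Y=1] = (0*7 + 1*16)/23 = 16/23

16/23


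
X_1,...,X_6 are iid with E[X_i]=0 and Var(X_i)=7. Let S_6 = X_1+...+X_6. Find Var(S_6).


By independence, Var(S_n) = n*Var(X_1) = 6*7 = 42

42


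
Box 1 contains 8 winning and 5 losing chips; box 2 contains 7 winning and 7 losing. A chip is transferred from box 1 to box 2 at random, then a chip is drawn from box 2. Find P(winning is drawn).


P(transfer winning) = 8/13; P(transfer losing) = 5/13
If winning transferred: Urn II has 8 winning of 15, so P(winning|winning moved) = 8/15
If losing transferred: Urn II has 7 winning of 15, so P(winning|losing moved) = 7/15
By total probability: P(winning) = 8/13*8/15 + 5/13*7/15 = 33/65

33/65


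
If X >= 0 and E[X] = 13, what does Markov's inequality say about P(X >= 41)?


Markov: P(X >= a) <= E[X]/a
P(X >= 41) <= 13/41

13/41


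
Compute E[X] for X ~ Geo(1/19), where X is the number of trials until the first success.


For geometric (trials until first success), E[X] = 1/p = 1/(1/19) = 19

19


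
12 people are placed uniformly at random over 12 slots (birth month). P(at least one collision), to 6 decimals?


P(all different) = prod((12-i)/12 for i=0..11) = 0.000054
P(at least one match) = 1 - 0.000054 = 0.999946

0.999946


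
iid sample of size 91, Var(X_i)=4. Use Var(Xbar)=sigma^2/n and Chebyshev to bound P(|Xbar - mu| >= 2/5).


Var(Xbar) = Var(X)/n = 4/91
Chebyshev: P(|Xbar-mu| >= 2/5) <= Var(Xbar)/(2/5)^2 = (4/91)/(4/25) = 25/91

25/91


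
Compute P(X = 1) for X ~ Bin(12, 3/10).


P(X=1) = C(12,1) * p^1 * (1-p)^11
= 12 * 3/10 * 1977326743/100000000000
= 17795940687/250000000000

17795940687/250000000000


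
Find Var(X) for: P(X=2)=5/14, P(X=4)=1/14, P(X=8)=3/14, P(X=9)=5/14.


E[X] = 83/14, E[X^2] = 633/14
Var(X) = E[X^2] - (E[X])^2 = 633/14 - (83/14)^2 = 1973/196

1973/196


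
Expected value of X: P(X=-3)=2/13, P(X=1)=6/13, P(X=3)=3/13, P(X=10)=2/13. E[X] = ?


E[X] = sum(x * P(x))
= -3*2/13 + 1*6/13 + 3*3/13 + 10*2/13
= 29/13

29/13


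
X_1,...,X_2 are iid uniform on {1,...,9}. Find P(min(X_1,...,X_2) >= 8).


P(min >= 8) = P(all X_i >= 8) = (P(X_1 >= 8))^2
= (2/9)^2 = 4/81

4/81


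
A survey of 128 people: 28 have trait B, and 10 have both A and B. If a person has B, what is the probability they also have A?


P(A|B) = P(A∩B)/P(B) = (10/128)/(28/128) = 10/28 = 5/14

5/14


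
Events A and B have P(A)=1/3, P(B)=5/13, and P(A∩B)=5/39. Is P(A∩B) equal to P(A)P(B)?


P(A)*P(B) = 1/3*5/13 = 5/39
P(A∩B) = 5/39, which equals P(A)P(B), so independent

Yes, A and B are independent


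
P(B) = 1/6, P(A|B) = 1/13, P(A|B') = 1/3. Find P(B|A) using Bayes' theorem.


P(A) = P(A|B)P(B) + P(A|B')P(B') = 1/13*1/6 + 1/3*5/6 = 34/117
P(B|A) = P(A|B)P(B)/P(A) = (1/78)/(34/117) = 3/68

3/68


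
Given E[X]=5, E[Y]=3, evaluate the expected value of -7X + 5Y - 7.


E[-7X + 5Y - 7] = -7*E[X] + 5*E[Y] - 7
= (-7)*(5) + (5)*(3) + (-7)
= -35 + 15 - 7 = -27

-27


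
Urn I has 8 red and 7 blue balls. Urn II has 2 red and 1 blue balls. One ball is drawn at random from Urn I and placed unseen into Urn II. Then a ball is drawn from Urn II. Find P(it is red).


P(transfer red) = 8/15; P(transfer blue) = 7/15
If red transferred: Urn II has 3 red of 4, so P(red|red moved) = 3/4
If blue transferred: Urn II has 2 red of 4, so P(red|blue moved) = 1/2
By total probability: P(red) = 8/15*3/4 + 7/15*1/2 = 19/30

19/30


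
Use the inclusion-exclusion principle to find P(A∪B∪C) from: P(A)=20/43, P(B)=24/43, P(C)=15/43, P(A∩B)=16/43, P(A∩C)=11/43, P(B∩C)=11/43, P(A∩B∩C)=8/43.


P(A∪B∪C) = P(A)+P(B)+P(C) - P(AB)-P(AC)-P(BC) + P(ABC)
= 20/43+24/43+15/43 - 16/43-11/43-11/43 + 8/43
= 29/43

29/43


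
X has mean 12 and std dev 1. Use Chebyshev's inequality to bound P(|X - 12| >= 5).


k = 5/1 = 5
Chebyshev: P(|X-mu| >= k*sigma) <= 1/k^2 = 1/5^2 = 1/25

1/25


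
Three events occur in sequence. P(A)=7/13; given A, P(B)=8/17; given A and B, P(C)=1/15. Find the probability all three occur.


P(A∩B∩C) = P(A) * P(B|A) * P(C|A∩B)
= 7/13 * 8/17 * 1/15
= 56/221 * 1/15 = 56/3315

56/3315


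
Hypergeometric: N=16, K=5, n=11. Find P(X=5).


P(X=5) = C(5,5)*C(11,6) / C(16,11)
= 1*462 / 4368
= 462/4368 = 11/104

11/104


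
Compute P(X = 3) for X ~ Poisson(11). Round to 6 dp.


P(X=3) = e^(-11) * 11^3 / 3!
≈ 0.00001670170079 * 1331 / 6
≈ 0.003705

0.003705


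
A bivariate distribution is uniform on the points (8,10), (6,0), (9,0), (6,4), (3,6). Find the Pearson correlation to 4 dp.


Cov(X,Y) = -1.2000, Var(X) = 4.2400, Var(Y) = 14.4000
rho = Cov/(sqrt(VarX)*sqrt(VarY)) = -0.1536

-0.1536


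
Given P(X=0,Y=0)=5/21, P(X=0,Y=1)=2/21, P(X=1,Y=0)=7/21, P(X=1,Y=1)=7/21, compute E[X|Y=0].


P(Y=0) = 12/21
E[X|Y=0] = (0*5 + 1*7)/12 = 7/12

7/12


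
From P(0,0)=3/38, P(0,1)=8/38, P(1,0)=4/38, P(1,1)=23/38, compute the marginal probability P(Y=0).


P(Y=0) = P(0,0)+P(1,0) = 3/38 + 4/38 = 7/38

7/38


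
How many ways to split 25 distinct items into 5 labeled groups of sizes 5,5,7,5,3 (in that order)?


25! = 15511210043330985984000000
Denominator: 5!=120 * 5!=120 * 7!=5040 * 5!=120 * 3!=6
Coefficient = 15511210043330985984000000 / 52254720000 = 296838449107200

296838449107200


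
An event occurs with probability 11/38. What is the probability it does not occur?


P(A') = 1 - P(A) = 1 - 11/38 = 27/38

27/38


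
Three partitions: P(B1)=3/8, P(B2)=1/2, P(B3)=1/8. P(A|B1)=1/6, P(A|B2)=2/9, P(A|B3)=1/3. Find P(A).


P(A) = P(A|B1)P(B1) + P(A|B2)P(B2) + P(A|B3)P(B3)
= 1/6*3/8 + 2/9*1/2 + 1/3*1/8
= 1/16 + 1/9 + 1/24 = 31/144

31/144


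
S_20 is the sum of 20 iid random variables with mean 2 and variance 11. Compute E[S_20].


E[S_n] = n*E[X_1] = 20*2 = 40

40


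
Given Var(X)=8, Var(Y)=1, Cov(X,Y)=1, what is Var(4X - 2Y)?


Var(4X - 2Y) = 4^2*Var(X) + (-2)^2*Var(Y) + 2*4*(-2)*Cov(X,Y)
= 16*8 + 4*1 - 16*1
= 128 + 4 - 16 = 116

116


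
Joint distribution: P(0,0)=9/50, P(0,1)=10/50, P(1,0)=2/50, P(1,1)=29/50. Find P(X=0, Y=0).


Read from table: P(X=0, Y=0) = 9/50

9/50


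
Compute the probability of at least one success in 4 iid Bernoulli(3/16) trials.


P(at least one) = 1 - P(none)
P(none) = (1 - 3/16)^4 = (13/16)^4 = 28561/65536
P(at least one) = 1 - 28561/65536 = 36975/65536

36975/65536


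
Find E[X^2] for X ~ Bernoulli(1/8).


For Bernoulli: X in {0,1}
E[X^2] = 0^2*(1-1/8) + 1^2*1/8 = 1/8

1/8


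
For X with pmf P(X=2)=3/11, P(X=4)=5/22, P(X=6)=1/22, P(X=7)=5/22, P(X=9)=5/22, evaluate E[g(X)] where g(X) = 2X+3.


E[2X+3] = sum(g(x)*P(x))
= 7*3/11 + 11*5/22 + 15*1/22 + 17*5/22 + 21*5/22
= 151/11

151/11


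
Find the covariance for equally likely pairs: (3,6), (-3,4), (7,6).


E[X]=7/3, E[Y]=16/3, E[XY]=16
Cov(X,Y) = E[XY] - E[X]E[Y] = 16 - 7/3*16/3 = 32/9

32/9


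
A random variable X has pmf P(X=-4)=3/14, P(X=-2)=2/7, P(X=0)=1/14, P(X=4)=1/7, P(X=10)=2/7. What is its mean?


E[X] = sum(x * P(x))
= -4*3/14 - 2*2/7 + 0*1/14 + 4*1/7 + 10*2/7
= 2

2


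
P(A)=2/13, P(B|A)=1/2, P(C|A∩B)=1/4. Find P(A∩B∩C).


P(A∩B∩C) = P(A) * P(B|A) * P(C|A∩B)
= 2/13 * 1/2 * 1/4
= 1/13 * 1/4 = 1/52

1/52


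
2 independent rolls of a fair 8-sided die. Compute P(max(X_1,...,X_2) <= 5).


P(max <= 5) = P(all X_i <= 5) = (P(X_1 <= 5))^2
= (5/8)^2 = 25/64

25/64


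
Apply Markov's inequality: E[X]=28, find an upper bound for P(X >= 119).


Markov: P(X >= a) <= E[X]/a
P(X >= 119) <= 28/119 = 4/17

4/17


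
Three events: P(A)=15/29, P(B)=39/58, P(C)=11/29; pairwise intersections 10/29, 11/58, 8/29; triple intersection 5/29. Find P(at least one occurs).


P(A∪B∪C) = P(A)+P(B)+P(C) - P(AB)-P(AC)-P(BC) + P(ABC)
= 15/29+39/58+11/29 - 10/29-11/58-8/29 + 5/29
= 27/29

27/29


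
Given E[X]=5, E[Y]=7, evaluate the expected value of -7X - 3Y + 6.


E[-7X - 3Y + 6] = -7*E[X] - 3*E[Y] + 6
= (-7)*(5) + (-3)*(7) + (6)
= -35 - 21 + 6 = -50

-50


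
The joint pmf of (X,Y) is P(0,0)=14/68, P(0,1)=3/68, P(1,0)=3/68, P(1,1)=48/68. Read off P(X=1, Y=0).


Read from table: P(X=1, Y=0) = 3/68

3/68


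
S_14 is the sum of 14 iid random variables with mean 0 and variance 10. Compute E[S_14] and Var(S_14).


E[S_n] = n*mu = 14*0 = 0
Var(S_n) = n*sigma^2 = 14*10 = 140

E[S_14]=0, Var(S_14)=140


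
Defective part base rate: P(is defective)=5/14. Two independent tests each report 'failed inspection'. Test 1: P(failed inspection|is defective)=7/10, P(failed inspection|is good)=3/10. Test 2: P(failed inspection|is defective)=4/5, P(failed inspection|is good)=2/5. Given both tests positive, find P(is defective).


After test 1: P(+) = 7/10*5/14 + 3/10*9/14 = 31/70
P(B|+) = (1/4)/(31/70) = 35/62
After test 2 (use post1 as new prior): P(+) = 4/5*35/62 + 2/5*27/62 = 97/155
P(B|+,+) = (14/31)/(97/155) = 70/97

70/97


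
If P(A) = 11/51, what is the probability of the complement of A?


P(A') = 1 - P(A) = 1 - 11/51 = 40/51

40/51


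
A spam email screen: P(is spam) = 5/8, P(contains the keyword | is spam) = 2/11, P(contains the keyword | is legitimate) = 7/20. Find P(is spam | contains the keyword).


P(A) = P(A|B)P(B) + P(A|B')P(B') = 2/11*5/8 + 7/20*3/8 = 431/1760
P(B|A) = P(A|B)P(B)/P(A) = (5/44)/(431/1760) = 200/431

200/431


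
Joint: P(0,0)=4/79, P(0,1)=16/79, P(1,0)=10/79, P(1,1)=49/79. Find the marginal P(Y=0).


P(Y=0) = P(0,0)+P(1,0) = 4/79 + 10/79 = 14/79

14/79
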